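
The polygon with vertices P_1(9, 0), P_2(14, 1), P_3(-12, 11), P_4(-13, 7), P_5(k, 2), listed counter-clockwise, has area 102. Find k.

The doubled signed area Σ (x_i y_{i+1} − x_{i+1} y_i) is linear in k.
With k=0 it equals 190; the coefficient of k is -7 (from the two edges through P_5).
So -7·k + 190 = 2·102 = 204 ⇒ k = -2.

-2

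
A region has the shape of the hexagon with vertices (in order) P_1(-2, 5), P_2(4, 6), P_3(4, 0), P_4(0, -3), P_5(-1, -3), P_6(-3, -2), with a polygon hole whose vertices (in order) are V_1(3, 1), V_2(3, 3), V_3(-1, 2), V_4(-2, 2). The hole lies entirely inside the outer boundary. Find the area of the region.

44

Outer boundary:
Apply the shoelace formula: 2A = Σ (x_i·y_{i+1} − x_{i+1}·y_i), indices taken mod 6.
Σ = (-32) + (-24) + (-12) + (-3) + (-7) + (-19) = -97
Area = |Σ|/2 = 48.5.
Hole:
Apply the shoelace formula: 2A = Σ (x_i·y_{i+1} − x_{i+1}·y_i), indices taken mod 4.
Σ = (6) + (9) + (2) + (-8) = 9
Area = |Σ|/2 = 4.5.
Net area = 48.5 − 4.5 = 44.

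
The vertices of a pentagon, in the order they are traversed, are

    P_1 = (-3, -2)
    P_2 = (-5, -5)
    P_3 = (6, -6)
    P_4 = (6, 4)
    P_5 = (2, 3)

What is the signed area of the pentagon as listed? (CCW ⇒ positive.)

70

Apply Gauss's area formula: 2A = Σ (x_i·y_{i+1} − x_{i+1}·y_i), indices taken mod 5.
Σ = (5) + (60) + (60) + (10) + (5) = 140
Signed area = Σ/2 = 70 (positive ⇒ counter-clockwise traversal).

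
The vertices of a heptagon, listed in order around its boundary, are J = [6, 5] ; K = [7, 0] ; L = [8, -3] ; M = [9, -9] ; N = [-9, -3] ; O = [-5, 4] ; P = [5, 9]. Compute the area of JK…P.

177

Σ = (-35) + (-21) + (-45) + (-108) + (-51) + (-65) + (-29) = -354
Area = |Σ|/2 = 177.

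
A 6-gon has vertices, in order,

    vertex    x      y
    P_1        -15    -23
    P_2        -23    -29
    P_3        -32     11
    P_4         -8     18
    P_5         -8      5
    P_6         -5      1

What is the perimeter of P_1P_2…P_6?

120

|P_1P_2| = √((-8)² + (-6)²) = √100 = 10
|P_2P_3| = √((-9)² + (40)²) = √1681 = 41
|P_3P_4| = √((24)² + (7)²) = √625 = 25
|P_4P_5| = √((0)² + (-13)²) = √169 = 13
|P_5P_6| = √((3)² + (-4)²) = √25 = 5
|P_6P_1| = √((-10)² + (-24)²) = √676 = 26
Perimeter = 10 + 41 + 25 + 13 + 5 + 26 = 120.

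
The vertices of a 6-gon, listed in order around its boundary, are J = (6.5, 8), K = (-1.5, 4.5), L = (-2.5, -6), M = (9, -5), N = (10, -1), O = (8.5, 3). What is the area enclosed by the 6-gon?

Σ = (41.25) + (20.25) + (66.5) + (41) + (38.5) + (48.5) = 256
Area = |Σ|/2 = 128.

128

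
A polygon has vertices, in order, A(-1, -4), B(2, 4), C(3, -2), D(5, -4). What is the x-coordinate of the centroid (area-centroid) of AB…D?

Apply Gauss's area formula. First the cross-terms c_i = x_i·y_{i+1} − x_{i+1}·y_i:
  4, -16, -2, -24  ⇒  2A = -38, A = -19.
Then Σ (x_i + x_{i+1})·c_i = -188, so x̄ = -188 / (6·(-19)) = 94/57.

94/57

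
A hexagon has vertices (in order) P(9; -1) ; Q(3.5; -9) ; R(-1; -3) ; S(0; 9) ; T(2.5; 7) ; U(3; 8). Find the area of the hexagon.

102.25

Apply the surveyor's formula: 2A = Σ (x_i·y_{i+1} − x_{i+1}·y_i), indices taken mod 6.
Σ = (-77.5) + (-19.5) + (-9) + (-22.5) + (-1) + (-75) = -204.5
Area = |Σ|/2 = 102.25.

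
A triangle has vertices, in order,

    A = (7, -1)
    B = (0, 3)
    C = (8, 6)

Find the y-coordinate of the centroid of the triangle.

Apply the surveyor's formula. First the cross-terms c_i = x_i·y_{i+1} − x_{i+1}·y_i:
  21, -24, -50  ⇒  2A = -53, A = -26.5.
Then Σ (y_i + y_{i+1})·c_i = -424, so ȳ = -424 / (6·(-26.5)) = 8/3.

8/3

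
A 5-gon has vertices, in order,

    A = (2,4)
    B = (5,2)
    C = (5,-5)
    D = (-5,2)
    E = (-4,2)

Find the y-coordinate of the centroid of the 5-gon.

37/132

Apply the shoelace (surveyor's) formula. First the cross-terms c_i = x_i·y_{i+1} − x_{i+1}·y_i:
  -16, -35, -15, -2, -20  ⇒  2A = -88, A = -44.
Then Σ (y_i + y_{i+1})·c_i = -74, so ȳ = -74 / (6·(-44)) = 37/132.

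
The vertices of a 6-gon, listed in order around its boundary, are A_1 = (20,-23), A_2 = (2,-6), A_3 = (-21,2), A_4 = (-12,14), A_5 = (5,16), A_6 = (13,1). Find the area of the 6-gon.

625

Apply the shoelace (surveyor's) formula: 2A = Σ (x_i·y_{i+1} − x_{i+1}·y_i), indices taken mod 6.
A_1→A_2: (20)(-6) − (2)(-23) = -74
A_2→A_3: (2)(2) − (-21)(-6) = -122
A_3→A_4: (-21)(14) − (-12)(2) = -270
A_4→A_5: (-12)(16) − (5)(14) = -262
A_5→A_6: (5)(1) − (13)(16) = -203
A_6→A_1: (13)(-23) − (20)(1) = -319
Σ = -1250
Area = |Σ|/2 = 625.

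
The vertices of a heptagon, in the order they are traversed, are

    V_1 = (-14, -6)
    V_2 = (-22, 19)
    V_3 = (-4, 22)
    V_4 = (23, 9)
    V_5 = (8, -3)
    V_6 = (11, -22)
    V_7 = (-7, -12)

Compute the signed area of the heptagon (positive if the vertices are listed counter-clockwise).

-1022

Σ = (-398) + (-408) + (-542) + (-141) + (-143) + (-286) + (-126) = -2044
Signed area = Σ/2 = -1022 (negative ⇒ clockwise traversal).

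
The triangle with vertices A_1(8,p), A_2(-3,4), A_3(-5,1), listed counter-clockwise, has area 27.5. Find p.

Write out the shoelace sum; only the two edges meeting at A_1 involve p:
2·Area = [((-5)·p − 8·1) + (8·4 − (-3)·p)] + 17
       = -2·p + 41 = 55
⇒ p = -7.

-7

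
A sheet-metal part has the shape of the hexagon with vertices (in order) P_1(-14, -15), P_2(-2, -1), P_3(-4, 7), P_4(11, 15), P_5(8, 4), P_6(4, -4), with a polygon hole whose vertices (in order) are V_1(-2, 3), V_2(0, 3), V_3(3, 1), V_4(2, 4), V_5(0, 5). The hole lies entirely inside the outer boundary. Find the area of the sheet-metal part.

Outer boundary:
Apply Gauss's area formula: 2A = Σ (x_i·y_{i+1} − x_{i+1}·y_i), indices taken mod 6.
Cross-terms: -16, -18, -137, -76, -48, -116  ⇒  Σ = -411
Area = |Σ|/2 = 205.5.
Hole:
Apply Gauss's area formula: 2A = Σ (x_i·y_{i+1} − x_{i+1}·y_i), indices taken mod 5.
Σ = (-6) + (-9) + (10) + (10) + (10) = 15
Area = |Σ|/2 = 7.5.
Net area = 205.5 − 7.5 = 198.

198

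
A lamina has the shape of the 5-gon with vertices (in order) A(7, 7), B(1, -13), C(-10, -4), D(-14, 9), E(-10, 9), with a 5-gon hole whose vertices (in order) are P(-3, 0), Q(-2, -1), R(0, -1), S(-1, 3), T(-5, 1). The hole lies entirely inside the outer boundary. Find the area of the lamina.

Outer boundary:
Apply the shoelace formula: 2A = Σ (x_i·y_{i+1} − x_{i+1}·y_i), indices taken mod 5.
Cross-terms: -98, -134, -146, -36, -133  ⇒  Σ = -547
Area = |Σ|/2 = 273.5.
Hole:
Σ = (3) + (2) + (-1) + (14) + (3) = 21
Area = |Σ|/2 = 10.5.
Net area = 273.5 − 10.5 = 263.

263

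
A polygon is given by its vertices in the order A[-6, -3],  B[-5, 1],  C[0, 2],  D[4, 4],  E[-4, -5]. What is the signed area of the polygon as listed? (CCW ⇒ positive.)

-30.5

Cross-terms: -21, -10, -8, -4, -18  ⇒  Σ = -61
Signed area = Σ/2 = -30.5 (negative ⇒ clockwise traversal).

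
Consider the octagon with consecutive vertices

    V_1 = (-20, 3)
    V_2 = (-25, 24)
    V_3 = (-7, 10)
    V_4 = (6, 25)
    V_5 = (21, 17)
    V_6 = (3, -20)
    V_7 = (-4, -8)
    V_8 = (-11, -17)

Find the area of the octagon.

Apply the surveyor's formula: 2A = Σ (x_i·y_{i+1} − x_{i+1}·y_i), indices taken mod 8.
Σ = (-405) + (-82) + (-235) + (-423) + (-471) + (-104) + (-20) + (-373) = -2113
Area = |Σ|/2 = 1056.5.

1056.5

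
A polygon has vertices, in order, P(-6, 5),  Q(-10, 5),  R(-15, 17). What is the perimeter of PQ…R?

32

|PQ| = √((-4)² + (0)²) = √16 = 4
|QR| = √((-5)² + (12)²) = √169 = 13
|RP| = √((9)² + (-12)²) = √225 = 15
Perimeter = 4 + 13 + 15 = 32.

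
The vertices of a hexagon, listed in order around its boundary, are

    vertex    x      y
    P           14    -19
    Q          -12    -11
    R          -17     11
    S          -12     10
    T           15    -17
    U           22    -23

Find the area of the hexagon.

376

Apply the surveyor's formula: 2A = Σ (x_i·y_{i+1} − x_{i+1}·y_i), indices taken mod 6.
Cross-terms: -382, -319, -38, 54, 29, -96  ⇒  Σ = -752
Area = |Σ|/2 = 376.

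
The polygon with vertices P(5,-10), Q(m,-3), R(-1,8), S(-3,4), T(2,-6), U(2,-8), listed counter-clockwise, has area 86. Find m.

8

Write out the shoelace sum; only the two edges meeting at Q involve m:
2·Area = [(5·(-3) − m·(-10)) + (m·8 − (-1)·(-3))] + 46
       = 18·m + 28 = 172
⇒ m = 8.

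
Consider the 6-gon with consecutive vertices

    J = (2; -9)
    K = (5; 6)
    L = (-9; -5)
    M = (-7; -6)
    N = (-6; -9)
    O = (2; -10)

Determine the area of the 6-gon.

106

Apply the shoelace (surveyor's) formula: 2A = Σ (x_i·y_{i+1} − x_{i+1}·y_i), indices taken mod 6.
Cross-terms: 57, 29, 19, 27, 78, 2  ⇒  Σ = 212
Area = |Σ|/2 = 106.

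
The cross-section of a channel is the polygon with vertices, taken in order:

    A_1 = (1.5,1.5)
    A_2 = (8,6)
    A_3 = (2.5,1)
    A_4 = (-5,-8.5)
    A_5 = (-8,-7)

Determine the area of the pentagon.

Apply the shoelace (surveyor's) formula: 2A = Σ (x_i·y_{i+1} − x_{i+1}·y_i), indices taken mod 5.
Σ = (-3) + (-7) + (-16.25) + (-33) + (-1.5) = -60.75
Area = |Σ|/2 = 30.375.

30.375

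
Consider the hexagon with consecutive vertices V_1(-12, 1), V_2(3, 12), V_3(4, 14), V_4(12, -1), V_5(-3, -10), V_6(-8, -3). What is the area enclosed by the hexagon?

Σ = (-147) + (-6) + (-172) + (-123) + (-71) + (-44) = -563
Area = |Σ|/2 = 281.5.

281.5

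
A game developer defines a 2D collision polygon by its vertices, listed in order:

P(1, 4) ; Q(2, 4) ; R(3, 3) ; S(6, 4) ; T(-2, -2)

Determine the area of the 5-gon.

13

Apply the shoelace (surveyor's) formula: 2A = Σ (x_i·y_{i+1} − x_{i+1}·y_i), indices taken mod 5.
Cross-terms: -4, -6, -6, -4, -6  ⇒  Σ = -26
Area = |Σ|/2 = 13.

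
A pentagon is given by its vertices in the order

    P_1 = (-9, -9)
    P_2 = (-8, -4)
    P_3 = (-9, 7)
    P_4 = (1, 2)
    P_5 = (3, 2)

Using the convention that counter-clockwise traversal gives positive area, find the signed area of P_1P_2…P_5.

-83

Apply the shoelace formula: 2A = Σ (x_i·y_{i+1} − x_{i+1}·y_i), indices taken mod 5.
Σ = (-36) + (-92) + (-25) + (-4) + (-9) = -166
Signed area = Σ/2 = -83 (negative ⇒ clockwise traversal).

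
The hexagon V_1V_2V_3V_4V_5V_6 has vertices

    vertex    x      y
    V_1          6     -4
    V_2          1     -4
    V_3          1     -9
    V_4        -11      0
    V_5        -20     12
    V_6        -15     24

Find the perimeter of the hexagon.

88

|V_1V_2| = √((-5)² + (0)²) = √25 = 5
|V_2V_3| = √((0)² + (-5)²) = √25 = 5
|V_3V_4| = √((-12)² + (9)²) = √225 = 15
|V_4V_5| = √((-9)² + (12)²) = √225 = 15
|V_5V_6| = √((5)² + (12)²) = √169 = 13
|V_6V_1| = √((21)² + (-28)²) = √1225 = 35
Perimeter = 5 + 5 + 15 + 15 + 13 + 35 = 88.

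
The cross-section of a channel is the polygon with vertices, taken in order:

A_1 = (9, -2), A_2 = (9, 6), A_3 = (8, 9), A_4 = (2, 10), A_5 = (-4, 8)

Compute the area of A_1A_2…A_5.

79.5

Cross-terms: 72, 33, 62, 56, -64  ⇒  Σ = 159
Area = |Σ|/2 = 79.5.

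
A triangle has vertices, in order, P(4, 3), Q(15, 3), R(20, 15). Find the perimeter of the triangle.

|PQ| = √((11)² + (0)²) = √121 = 11
|QR| = √((5)² + (12)²) = √169 = 13
|RP| = √((-16)² + (-12)²) = √400 = 20
Perimeter = 11 + 13 + 20 = 44.

44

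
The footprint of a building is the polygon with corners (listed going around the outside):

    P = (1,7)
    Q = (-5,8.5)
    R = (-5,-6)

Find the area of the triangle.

Apply the shoelace formula: 2A = Σ (x_i·y_{i+1} − x_{i+1}·y_i), indices taken mod 3.
P→Q: (1)(8.5) − (-5)(7) = 43.5
Q→R: (-5)(-6) − (-5)(8.5) = 72.5
R→P: (-5)(7) − (1)(-6) = -29
Σ = 87
Area = |Σ|/2 = 43.5.

43.5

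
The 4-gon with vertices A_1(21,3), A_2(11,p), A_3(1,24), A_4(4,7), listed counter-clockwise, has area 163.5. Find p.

16

Write out the shoelace sum; only the two edges meeting at A_2 involve p:
2·Area = [(21·p − 11·3) + (11·24 − 1·p)] + -224
       = 20·p + 7 = 327
⇒ p = 16.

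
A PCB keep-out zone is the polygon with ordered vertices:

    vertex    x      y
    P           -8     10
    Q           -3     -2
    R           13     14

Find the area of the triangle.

Apply Gauss's area formula: 2A = Σ (x_i·y_{i+1} − x_{i+1}·y_i), indices taken mod 3.
P→Q: (-8)(-2) − (-3)(10) = 46
Q→R: (-3)(14) − (13)(-2) = -16
R→P: (13)(10) − (-8)(14) = 242
Σ = 272
Area = |Σ|/2 = 136.

136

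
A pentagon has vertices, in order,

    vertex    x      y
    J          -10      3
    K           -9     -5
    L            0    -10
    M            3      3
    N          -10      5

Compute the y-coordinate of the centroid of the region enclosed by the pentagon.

Apply Gauss's area formula. First the cross-terms c_i = x_i·y_{i+1} − x_{i+1}·y_i:
  77, 90, 30, 45, 20  ⇒  2A = 262, A = 131.
Then Σ (y_i + y_{i+1})·c_i = -1194, so ȳ = -1194 / (6·131) = -199/131.

-199/131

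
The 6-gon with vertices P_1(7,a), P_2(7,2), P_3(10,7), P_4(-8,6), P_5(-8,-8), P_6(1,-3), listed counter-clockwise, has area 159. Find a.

1

Write out the shoelace sum; only the two edges meeting at P_1 involve a:
2·Area = [(1·a − 7·(-3)) + (7·2 − 7·a)] + 289
       = -6·a + 324 = 318
⇒ a = 1.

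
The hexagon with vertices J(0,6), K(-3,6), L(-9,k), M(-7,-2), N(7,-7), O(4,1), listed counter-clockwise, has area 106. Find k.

0

The doubled signed area Σ (x_i y_{i+1} − x_{i+1} y_i) is linear in k.
With k=0 it equals 212; the coefficient of k is 4 (from the two edges through L).
So 4·k + 212 = 2·106 = 212 ⇒ k = 0.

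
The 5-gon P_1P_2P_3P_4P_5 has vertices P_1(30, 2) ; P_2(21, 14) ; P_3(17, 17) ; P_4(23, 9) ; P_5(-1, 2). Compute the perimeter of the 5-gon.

|P_1P_2| = √((-9)² + (12)²) = √225 = 15
|P_2P_3| = √((-4)² + (3)²) = √25 = 5
|P_3P_4| = √((6)² + (-8)²) = √100 = 10
|P_4P_5| = √((-24)² + (-7)²) = √625 = 25
|P_5P_1| = √((31)² + (0)²) = √961 = 31
Perimeter = 15 + 5 + 10 + 25 + 31 = 86.

86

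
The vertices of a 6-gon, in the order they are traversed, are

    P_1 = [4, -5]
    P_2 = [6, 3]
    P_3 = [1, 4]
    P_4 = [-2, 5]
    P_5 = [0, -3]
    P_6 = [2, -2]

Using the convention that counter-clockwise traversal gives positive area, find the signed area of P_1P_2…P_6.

Apply Gauss's area formula: 2A = Σ (x_i·y_{i+1} − x_{i+1}·y_i), indices taken mod 6.
Cross-terms: 42, 21, 13, 6, 6, -2  ⇒  Σ = 86
Signed area = Σ/2 = 43 (positive ⇒ counter-clockwise traversal).

43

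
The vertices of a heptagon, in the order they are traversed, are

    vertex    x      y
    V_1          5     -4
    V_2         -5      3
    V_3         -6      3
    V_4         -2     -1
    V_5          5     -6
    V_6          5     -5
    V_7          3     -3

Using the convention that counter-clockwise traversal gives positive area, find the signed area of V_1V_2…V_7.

Apply the shoelace formula: 2A = Σ (x_i·y_{i+1} − x_{i+1}·y_i), indices taken mod 7.
Cross-terms: -5, 3, 12, 17, 5, 0, 3  ⇒  Σ = 35
Signed area = Σ/2 = 17.5 (positive ⇒ counter-clockwise traversal).

17.5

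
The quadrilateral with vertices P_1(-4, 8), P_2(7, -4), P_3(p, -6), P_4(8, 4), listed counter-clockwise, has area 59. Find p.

The doubled signed area Σ (x_i y_{i+1} − x_{i+1} y_i) is linear in p.
With p=0 it equals 46; the coefficient of p is 8 (from the two edges through P_3).
So 8·p + 46 = 2·59 = 118 ⇒ p = 9.

9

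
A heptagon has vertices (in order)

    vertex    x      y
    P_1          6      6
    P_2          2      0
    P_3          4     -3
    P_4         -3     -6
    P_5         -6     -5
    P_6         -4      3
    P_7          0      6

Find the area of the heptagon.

P_1→P_2: (6)(0) − (2)(6) = -12
P_2→P_3: (2)(-3) − (4)(0) = -6
P_3→P_4: (4)(-6) − (-3)(-3) = -33
P_4→P_5: (-3)(-5) − (-6)(-6) = -21
P_5→P_6: (-6)(3) − (-4)(-5) = -38
P_6→P_7: (-4)(6) − (0)(3) = -24
P_7→P_1: (0)(6) − (6)(6) = -36
Σ = -170
Area = |Σ|/2 = 85.

85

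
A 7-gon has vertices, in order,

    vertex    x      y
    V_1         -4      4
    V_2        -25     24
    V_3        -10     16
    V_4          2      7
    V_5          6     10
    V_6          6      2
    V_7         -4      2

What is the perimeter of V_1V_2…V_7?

|V_1V_2| = √((-21)² + (20)²) = √841 = 29
|V_2V_3| = √((15)² + (-8)²) = √289 = 17
|V_3V_4| = √((12)² + (-9)²) = √225 = 15
|V_4V_5| = √((4)² + (3)²) = √25 = 5
|V_5V_6| = √((0)² + (-8)²) = √64 = 8
|V_6V_7| = √((-10)² + (0)²) = √100 = 10
|V_7V_1| = √((0)² + (2)²) = √4 = 2
Perimeter = 29 + 17 + 15 + 5 + 8 + 10 + 2 = 86.

86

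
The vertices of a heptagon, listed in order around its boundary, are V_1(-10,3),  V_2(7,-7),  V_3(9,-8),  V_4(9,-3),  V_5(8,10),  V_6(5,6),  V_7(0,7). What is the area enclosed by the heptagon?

Cross-terms: 49, 7, 45, 114, -2, 35, 70  ⇒  Σ = 318
Area = |Σ|/2 = 159.

159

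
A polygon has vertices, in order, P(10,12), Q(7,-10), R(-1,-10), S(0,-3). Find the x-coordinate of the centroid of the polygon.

43/9

Apply the shoelace formula. First the cross-terms c_i = x_i·y_{i+1} − x_{i+1}·y_i:
  -184, -80, 3, 30  ⇒  2A = -231, A = -115.5.
Then Σ (x_i + x_{i+1})·c_i = -3311, so x̄ = -3311 / (6·(-115.5)) = 43/9.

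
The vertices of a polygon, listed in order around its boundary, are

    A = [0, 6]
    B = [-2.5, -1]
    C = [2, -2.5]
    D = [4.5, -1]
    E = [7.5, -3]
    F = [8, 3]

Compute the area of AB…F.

60.5

Apply the shoelace (surveyor's) formula: 2A = Σ (x_i·y_{i+1} − x_{i+1}·y_i), indices taken mod 6.
Σ = (15) + (8.25) + (9.25) + (-6) + (46.5) + (48) = 121
Area = |Σ|/2 = 60.5.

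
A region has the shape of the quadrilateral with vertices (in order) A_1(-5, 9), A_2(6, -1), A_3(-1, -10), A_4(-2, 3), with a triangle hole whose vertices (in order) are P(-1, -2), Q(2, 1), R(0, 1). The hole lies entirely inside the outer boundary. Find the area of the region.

65

Outer boundary:
Apply the shoelace (surveyor's) formula: 2A = Σ (x_i·y_{i+1} − x_{i+1}·y_i), indices taken mod 4.
Cross-terms: -49, -61, -23, -3  ⇒  Σ = -136
Area = |Σ|/2 = 68.
Hole:
Apply Gauss's area formula: 2A = Σ (x_i·y_{i+1} − x_{i+1}·y_i), indices taken mod 3.
Σ = (3) + (2) + (1) = 6
Area = |Σ|/2 = 3.
Net area = 68 − 3 = 65.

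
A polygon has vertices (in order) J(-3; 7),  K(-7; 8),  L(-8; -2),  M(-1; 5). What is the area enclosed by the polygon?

34.5

Apply the shoelace (surveyor's) formula: 2A = Σ (x_i·y_{i+1} − x_{i+1}·y_i), indices taken mod 4.
J→K: (-3)(8) − (-7)(7) = 25
K→L: (-7)(-2) − (-8)(8) = 78
L→M: (-8)(5) − (-1)(-2) = -42
M→J: (-1)(7) − (-3)(5) = 8
Σ = 69
Area = |Σ|/2 = 34.5.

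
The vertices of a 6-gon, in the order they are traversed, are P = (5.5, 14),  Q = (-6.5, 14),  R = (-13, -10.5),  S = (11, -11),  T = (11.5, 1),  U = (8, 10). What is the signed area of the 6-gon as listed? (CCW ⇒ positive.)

489.125

Apply the surveyor's formula: 2A = Σ (x_i·y_{i+1} − x_{i+1}·y_i), indices taken mod 6.
Cross-terms: 168, 250.25, 258.5, 137.5, 107, 57  ⇒  Σ = 978.25
Signed area = Σ/2 = 489.125 (positive ⇒ counter-clockwise traversal).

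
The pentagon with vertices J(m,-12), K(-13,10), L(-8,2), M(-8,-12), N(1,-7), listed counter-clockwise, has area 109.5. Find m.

9

The doubled signed area Σ (x_i y_{i+1} − x_{i+1} y_i) is linear in m.
With m=0 it equals 66; the coefficient of m is 17 (from the two edges through J).
So 17·m + 66 = 2·109.5 = 219 ⇒ m = 9.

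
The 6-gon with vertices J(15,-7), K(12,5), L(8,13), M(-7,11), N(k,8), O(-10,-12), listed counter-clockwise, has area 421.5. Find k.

-5

Write out the shoelace sum; only the two edges meeting at N involve k:
2·Area = [((-7)·8 − k·11) + (k·(-12) − (-10)·8)] + 704
       = -23·k + 728 = 843
⇒ k = -5.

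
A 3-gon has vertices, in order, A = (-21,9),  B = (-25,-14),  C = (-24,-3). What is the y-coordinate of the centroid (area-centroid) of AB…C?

-8/3

Apply the surveyor's formula. First the cross-terms c_i = x_i·y_{i+1} − x_{i+1}·y_i:
  519, -261, -279  ⇒  2A = -21, A = -10.5.
Then Σ (y_i + y_{i+1})·c_i = 168, so ȳ = 168 / (6·(-10.5)) = -8/3.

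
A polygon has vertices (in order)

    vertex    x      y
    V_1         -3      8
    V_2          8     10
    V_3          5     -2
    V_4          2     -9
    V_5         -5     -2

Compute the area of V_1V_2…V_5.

Apply Gauss's area formula: 2A = Σ (x_i·y_{i+1} − x_{i+1}·y_i), indices taken mod 5.
Σ = (-94) + (-66) + (-41) + (-49) + (-46) = -296
Area = |Σ|/2 = 148.

148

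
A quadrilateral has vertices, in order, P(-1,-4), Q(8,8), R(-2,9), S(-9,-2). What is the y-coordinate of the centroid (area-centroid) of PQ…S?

Apply the shoelace formula. First the cross-terms c_i = x_i·y_{i+1} − x_{i+1}·y_i:
  24, 88, 85, 34  ⇒  2A = 231, A = 115.5.
Then Σ (y_i + y_{i+1})·c_i = 1983, so ȳ = 1983 / (6·115.5) = 661/231.

661/231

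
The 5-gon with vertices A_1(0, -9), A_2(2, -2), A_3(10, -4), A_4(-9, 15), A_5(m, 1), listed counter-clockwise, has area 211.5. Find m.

Write out the shoelace sum; only the two edges meeting at A_5 involve m:
2·Area = [((-9)·1 − m·15) + (m·(-9) − 0·1)] + 144
       = -24·m + 135 = 423
⇒ m = -12.

-12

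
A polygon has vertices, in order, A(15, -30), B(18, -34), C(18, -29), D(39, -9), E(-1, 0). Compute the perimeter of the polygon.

114

|AB| = √((3)² + (-4)²) = √25 = 5
|BC| = √((0)² + (5)²) = √25 = 5
|CD| = √((21)² + (20)²) = √841 = 29
|DE| = √((-40)² + (9)²) = √1681 = 41
|EA| = √((16)² + (-30)²) = √1156 = 34
Perimeter = 5 + 5 + 29 + 41 + 34 = 114.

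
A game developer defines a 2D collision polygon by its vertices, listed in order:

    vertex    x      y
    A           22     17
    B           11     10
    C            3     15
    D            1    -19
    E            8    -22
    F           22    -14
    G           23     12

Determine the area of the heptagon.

655.5

A→B: (22)(10) − (11)(17) = 33
B→C: (11)(15) − (3)(10) = 135
C→D: (3)(-19) − (1)(15) = -72
D→E: (1)(-22) − (8)(-19) = 130
E→F: (8)(-14) − (22)(-22) = 372
F→G: (22)(12) − (23)(-14) = 586
G→A: (23)(17) − (22)(12) = 127
Σ = 1311
Area = |Σ|/2 = 655.5.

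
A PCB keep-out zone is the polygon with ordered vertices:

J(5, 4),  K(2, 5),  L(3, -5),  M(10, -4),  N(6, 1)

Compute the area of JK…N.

41.5

Apply the surveyor's formula: 2A = Σ (x_i·y_{i+1} − x_{i+1}·y_i), indices taken mod 5.
J→K: (5)(5) − (2)(4) = 17
K→L: (2)(-5) − (3)(5) = -25
L→M: (3)(-4) − (10)(-5) = 38
M→N: (10)(1) − (6)(-4) = 34
N→J: (6)(4) − (5)(1) = 19
Σ = 83
Area = |Σ|/2 = 41.5.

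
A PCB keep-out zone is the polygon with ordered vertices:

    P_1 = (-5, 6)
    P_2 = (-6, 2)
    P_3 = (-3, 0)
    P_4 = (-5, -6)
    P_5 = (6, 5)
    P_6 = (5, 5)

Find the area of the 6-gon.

60.5

Σ = (26) + (6) + (18) + (11) + (5) + (55) = 121
Area = |Σ|/2 = 60.5.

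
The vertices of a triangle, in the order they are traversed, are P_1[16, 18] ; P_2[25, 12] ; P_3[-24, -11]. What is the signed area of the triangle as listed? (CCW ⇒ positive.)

Apply Gauss's area formula: 2A = Σ (x_i·y_{i+1} − x_{i+1}·y_i), indices taken mod 3.
Cross-terms: -258, 13, -256  ⇒  Σ = -501
Signed area = Σ/2 = -250.5 (negative ⇒ clockwise traversal).

-250.5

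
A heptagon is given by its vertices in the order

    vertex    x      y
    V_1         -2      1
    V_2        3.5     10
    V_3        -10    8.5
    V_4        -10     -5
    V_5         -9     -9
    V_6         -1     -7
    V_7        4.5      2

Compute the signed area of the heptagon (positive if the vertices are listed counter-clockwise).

V_1→V_2: (-2)(10) − (3.5)(1) = -23.5
V_2→V_3: (3.5)(8.5) − (-10)(10) = 129.75
V_3→V_4: (-10)(-5) − (-10)(8.5) = 135
V_4→V_5: (-10)(-9) − (-9)(-5) = 45
V_5→V_6: (-9)(-7) − (-1)(-9) = 54
V_6→V_7: (-1)(2) − (4.5)(-7) = 29.5
V_7→V_1: (4.5)(1) − (-2)(2) = 8.5
Σ = 378.25
Signed area = Σ/2 = 189.125 (positive ⇒ counter-clockwise traversal).

189.125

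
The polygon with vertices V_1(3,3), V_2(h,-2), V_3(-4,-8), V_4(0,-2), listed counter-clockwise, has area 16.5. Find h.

-3

The doubled signed area Σ (x_i y_{i+1} − x_{i+1} y_i) is linear in h.
With h=0 it equals 0; the coefficient of h is -11 (from the two edges through V_2).
So -11·h + 0 = 2·16.5 = 33 ⇒ h = -3.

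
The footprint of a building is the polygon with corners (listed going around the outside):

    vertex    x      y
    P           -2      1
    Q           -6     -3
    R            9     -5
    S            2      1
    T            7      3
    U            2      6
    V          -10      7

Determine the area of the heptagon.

Apply the shoelace formula: 2A = Σ (x_i·y_{i+1} − x_{i+1}·y_i), indices taken mod 7.
P→Q: (-2)(-3) − (-6)(1) = 12
Q→R: (-6)(-5) − (9)(-3) = 57
R→S: (9)(1) − (2)(-5) = 19
S→T: (2)(3) − (7)(1) = -1
T→U: (7)(6) − (2)(3) = 36
U→V: (2)(7) − (-10)(6) = 74
V→P: (-10)(1) − (-2)(7) = 4
Σ = 201
Area = |Σ|/2 = 100.5.

100.5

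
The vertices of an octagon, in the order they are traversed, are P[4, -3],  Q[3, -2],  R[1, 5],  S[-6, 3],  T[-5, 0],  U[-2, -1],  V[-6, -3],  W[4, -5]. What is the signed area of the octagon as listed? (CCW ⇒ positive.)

Σ = (1) + (17) + (33) + (15) + (5) + (0) + (42) + (8) = 121
Signed area = Σ/2 = 60.5 (positive ⇒ counter-clockwise traversal).

60.5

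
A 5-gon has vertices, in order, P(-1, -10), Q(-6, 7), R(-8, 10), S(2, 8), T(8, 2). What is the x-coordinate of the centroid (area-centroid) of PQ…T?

39/293

Apply the shoelace (surveyor's) formula. First the cross-terms c_i = x_i·y_{i+1} − x_{i+1}·y_i:
  -67, -4, -84, -60, -78  ⇒  2A = -293, A = -146.5.
Then Σ (x_i + x_{i+1})·c_i = -117, so x̄ = -117 / (6·(-146.5)) = 39/293.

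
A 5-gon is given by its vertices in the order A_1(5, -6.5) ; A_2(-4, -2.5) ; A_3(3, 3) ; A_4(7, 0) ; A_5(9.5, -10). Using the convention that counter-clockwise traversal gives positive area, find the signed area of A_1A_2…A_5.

Σ = (-38.5) + (-4.5) + (-21) + (-70) + (-11.75) = -145.75
Signed area = Σ/2 = -72.875 (negative ⇒ clockwise traversal).

-72.875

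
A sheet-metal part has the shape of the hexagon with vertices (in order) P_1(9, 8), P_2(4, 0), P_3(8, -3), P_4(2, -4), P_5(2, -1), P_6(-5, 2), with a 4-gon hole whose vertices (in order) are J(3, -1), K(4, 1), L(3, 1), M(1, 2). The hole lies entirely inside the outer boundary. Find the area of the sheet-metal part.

Outer boundary:
Apply the shoelace (surveyor's) formula: 2A = Σ (x_i·y_{i+1} − x_{i+1}·y_i), indices taken mod 6.
Σ = (-32) + (-12) + (-26) + (6) + (-1) + (-58) = -123
Area = |Σ|/2 = 61.5.
Hole:
Apply Gauss's area formula: 2A = Σ (x_i·y_{i+1} − x_{i+1}·y_i), indices taken mod 4.
Cross-terms: 7, 1, 5, -7  ⇒  Σ = 6
Area = |Σ|/2 = 3.
Net area = 61.5 − 3 = 58.5.

58.5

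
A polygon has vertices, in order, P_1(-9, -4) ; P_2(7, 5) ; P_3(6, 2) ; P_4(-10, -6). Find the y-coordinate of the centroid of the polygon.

-25/63

Apply the surveyor's formula. First the cross-terms c_i = x_i·y_{i+1} − x_{i+1}·y_i:
  -17, -16, -16, -14  ⇒  2A = -63, A = -31.5.
Then Σ (y_i + y_{i+1})·c_i = 75, so ȳ = 75 / (6·(-31.5)) = -25/63.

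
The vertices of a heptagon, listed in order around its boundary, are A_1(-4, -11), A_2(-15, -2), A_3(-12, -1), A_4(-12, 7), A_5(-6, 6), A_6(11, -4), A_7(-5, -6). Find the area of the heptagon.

194.5

Apply the surveyor's formula: 2A = Σ (x_i·y_{i+1} − x_{i+1}·y_i), indices taken mod 7.
Σ = (-157) + (-9) + (-96) + (-30) + (-42) + (-86) + (31) = -389
Area = |Σ|/2 = 194.5.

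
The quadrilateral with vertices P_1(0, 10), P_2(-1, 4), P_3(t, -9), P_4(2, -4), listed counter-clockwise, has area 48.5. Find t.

-5

Write out the shoelace sum; only the two edges meeting at P_3 involve t:
2·Area = [((-1)·(-9) − t·4) + (t·(-4) − 2·(-9))] + 30
       = -8·t + 57 = 97
⇒ t = -5.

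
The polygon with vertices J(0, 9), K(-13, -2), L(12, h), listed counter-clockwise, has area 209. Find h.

The doubled signed area Σ (x_i y_{i+1} − x_{i+1} y_i) is linear in h.
With h=0 it equals 249; the coefficient of h is -13 (from the two edges through L).
So -13·h + 249 = 2·209 = 418 ⇒ h = -13.

-13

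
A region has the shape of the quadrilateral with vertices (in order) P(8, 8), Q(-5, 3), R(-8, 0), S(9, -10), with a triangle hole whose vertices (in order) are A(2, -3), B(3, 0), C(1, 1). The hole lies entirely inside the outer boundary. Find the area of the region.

156.5

Outer boundary:
Apply Gauss's area formula: 2A = Σ (x_i·y_{i+1} − x_{i+1}·y_i), indices taken mod 4.
Σ = (64) + (24) + (80) + (152) = 320
Area = |Σ|/2 = 160.
Hole:
Σ = (9) + (3) + (-5) = 7
Area = |Σ|/2 = 3.5.
Net area = 160 − 3.5 = 156.5.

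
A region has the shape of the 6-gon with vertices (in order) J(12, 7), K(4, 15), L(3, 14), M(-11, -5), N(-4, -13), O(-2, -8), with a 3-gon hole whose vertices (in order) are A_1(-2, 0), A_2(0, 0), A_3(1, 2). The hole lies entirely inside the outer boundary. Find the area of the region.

254.5

Outer boundary:
Σ = (152) + (11) + (139) + (123) + (6) + (82) = 513
Area = |Σ|/2 = 256.5.
Hole:
Apply the shoelace (surveyor's) formula: 2A = Σ (x_i·y_{i+1} − x_{i+1}·y_i), indices taken mod 3.
A_1→A_2: (-2)(0) − (0)(0) = 0
A_2→A_3: (0)(2) − (1)(0) = 0
A_3→A_1: (1)(0) − (-2)(2) = 4
Σ = 4
Area = |Σ|/2 = 2.
Net area = 256.5 − 2 = 254.5.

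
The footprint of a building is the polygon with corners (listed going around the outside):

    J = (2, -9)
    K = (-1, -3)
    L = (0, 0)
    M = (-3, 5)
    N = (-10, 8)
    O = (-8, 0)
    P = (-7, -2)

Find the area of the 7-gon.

Σ = (-15) + (0) + (0) + (26) + (64) + (16) + (67) = 158
Area = |Σ|/2 = 79.

79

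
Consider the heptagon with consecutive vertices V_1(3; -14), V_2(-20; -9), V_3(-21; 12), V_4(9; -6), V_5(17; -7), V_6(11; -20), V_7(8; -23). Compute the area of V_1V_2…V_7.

539

Apply the shoelace (surveyor's) formula: 2A = Σ (x_i·y_{i+1} − x_{i+1}·y_i), indices taken mod 7.
Σ = (-307) + (-429) + (18) + (39) + (-263) + (-93) + (-43) = -1078
Area = |Σ|/2 = 539.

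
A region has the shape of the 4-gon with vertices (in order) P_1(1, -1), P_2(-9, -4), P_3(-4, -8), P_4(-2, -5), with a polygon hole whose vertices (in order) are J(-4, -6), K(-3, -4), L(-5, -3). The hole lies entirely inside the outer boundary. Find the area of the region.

Outer boundary:
Σ = (-13) + (56) + (4) + (7) = 54
Area = |Σ|/2 = 27.
Hole:
Apply the shoelace formula: 2A = Σ (x_i·y_{i+1} − x_{i+1}·y_i), indices taken mod 3.
Σ = (-2) + (-11) + (18) = 5
Area = |Σ|/2 = 2.5.
Net area = 27 − 2.5 = 24.5.

24.5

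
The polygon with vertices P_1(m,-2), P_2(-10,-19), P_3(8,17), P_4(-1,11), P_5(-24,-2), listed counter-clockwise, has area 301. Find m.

-13

The doubled signed area Σ (x_i y_{i+1} − x_{i+1} y_i) is linear in m.
With m=0 it equals 381; the coefficient of m is -17 (from the two edges through P_1).
So -17·m + 381 = 2·301 = 602 ⇒ m = -13.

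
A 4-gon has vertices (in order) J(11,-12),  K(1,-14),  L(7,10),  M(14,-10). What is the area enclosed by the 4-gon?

Apply the surveyor's formula: 2A = Σ (x_i·y_{i+1} − x_{i+1}·y_i), indices taken mod 4.
J→K: (11)(-14) − (1)(-12) = -142
K→L: (1)(10) − (7)(-14) = 108
L→M: (7)(-10) − (14)(10) = -210
M→J: (14)(-12) − (11)(-10) = -58
Σ = -302
Area = |Σ|/2 = 151.

151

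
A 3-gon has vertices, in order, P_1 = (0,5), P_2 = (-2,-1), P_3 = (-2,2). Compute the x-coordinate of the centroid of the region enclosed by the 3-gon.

-4/3

Apply the shoelace formula. First the cross-terms c_i = x_i·y_{i+1} − x_{i+1}·y_i:
  10, -6, -10  ⇒  2A = -6, A = -3.
Then Σ (x_i + x_{i+1})·c_i = 24, so x̄ = 24 / (6·(-3)) = -4/3.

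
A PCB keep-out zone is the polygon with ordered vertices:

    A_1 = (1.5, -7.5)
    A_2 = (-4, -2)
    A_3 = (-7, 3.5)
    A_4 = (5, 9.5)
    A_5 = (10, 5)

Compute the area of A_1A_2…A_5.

148.75

Apply the surveyor's formula: 2A = Σ (x_i·y_{i+1} − x_{i+1}·y_i), indices taken mod 5.
Cross-terms: -33, -28, -84, -70, -82.5  ⇒  Σ = -297.5
Area = |Σ|/2 = 148.75.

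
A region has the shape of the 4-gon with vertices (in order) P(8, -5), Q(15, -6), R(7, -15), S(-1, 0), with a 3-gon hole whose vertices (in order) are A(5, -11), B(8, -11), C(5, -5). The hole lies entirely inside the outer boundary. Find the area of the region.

Outer boundary:
Apply the surveyor's formula: 2A = Σ (x_i·y_{i+1} − x_{i+1}·y_i), indices taken mod 4.
Σ = (27) + (-183) + (-15) + (5) = -166
Area = |Σ|/2 = 83.
Hole:
Σ = (33) + (15) + (-30) = 18
Area = |Σ|/2 = 9.
Net area = 83 − 9 = 74.

74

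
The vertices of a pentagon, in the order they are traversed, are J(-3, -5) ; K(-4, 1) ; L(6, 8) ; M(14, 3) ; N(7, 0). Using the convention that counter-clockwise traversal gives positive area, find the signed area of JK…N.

-105.5

Apply the surveyor's formula: 2A = Σ (x_i·y_{i+1} − x_{i+1}·y_i), indices taken mod 5.
Σ = (-23) + (-38) + (-94) + (-21) + (-35) = -211
Signed area = Σ/2 = -105.5 (negative ⇒ clockwise traversal).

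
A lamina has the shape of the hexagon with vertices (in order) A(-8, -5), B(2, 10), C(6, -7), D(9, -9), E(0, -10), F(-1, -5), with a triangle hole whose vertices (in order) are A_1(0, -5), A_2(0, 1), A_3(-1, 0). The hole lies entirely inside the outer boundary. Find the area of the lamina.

Outer boundary:
Apply the surveyor's formula: 2A = Σ (x_i·y_{i+1} − x_{i+1}·y_i), indices taken mod 6.
Σ = (-70) + (-74) + (9) + (-90) + (-10) + (-35) = -270
Area = |Σ|/2 = 135.
Hole:
Apply Gauss's area formula: 2A = Σ (x_i·y_{i+1} − x_{i+1}·y_i), indices taken mod 3.
Σ = (0) + (1) + (5) = 6
Area = |Σ|/2 = 3.
Net area = 135 − 3 = 132.

132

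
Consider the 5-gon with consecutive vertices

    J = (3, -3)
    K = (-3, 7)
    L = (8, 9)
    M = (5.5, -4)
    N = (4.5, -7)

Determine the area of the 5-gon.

82.75

Apply Gauss's area formula: 2A = Σ (x_i·y_{i+1} − x_{i+1}·y_i), indices taken mod 5.
J→K: (3)(7) − (-3)(-3) = 12
K→L: (-3)(9) − (8)(7) = -83
L→M: (8)(-4) − (5.5)(9) = -81.5
M→N: (5.5)(-7) − (4.5)(-4) = -20.5
N→J: (4.5)(-3) − (3)(-7) = 7.5
Σ = -165.5
Area = |Σ|/2 = 82.75.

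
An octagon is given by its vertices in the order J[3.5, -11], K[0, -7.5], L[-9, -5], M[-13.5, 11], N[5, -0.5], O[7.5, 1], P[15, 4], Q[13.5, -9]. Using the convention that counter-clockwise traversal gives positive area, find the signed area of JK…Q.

Apply Gauss's area formula: 2A = Σ (x_i·y_{i+1} − x_{i+1}·y_i), indices taken mod 8.
Σ = (-26.25) + (-67.5) + (-166.5) + (-48.25) + (8.75) + (15) + (-189) + (-117) = -590.75
Signed area = Σ/2 = -295.375 (negative ⇒ clockwise traversal).

-295.375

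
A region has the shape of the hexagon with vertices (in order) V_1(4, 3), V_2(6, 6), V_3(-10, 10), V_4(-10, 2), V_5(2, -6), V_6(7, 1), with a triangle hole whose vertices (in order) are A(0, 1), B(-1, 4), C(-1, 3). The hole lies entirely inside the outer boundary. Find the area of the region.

Outer boundary:
V_1→V_2: (4)(6) − (6)(3) = 6
V_2→V_3: (6)(10) − (-10)(6) = 120
V_3→V_4: (-10)(2) − (-10)(10) = 80
V_4→V_5: (-10)(-6) − (2)(2) = 56
V_5→V_6: (2)(1) − (7)(-6) = 44
V_6→V_1: (7)(3) − (4)(1) = 17
Σ = 323
Area = |Σ|/2 = 161.5.
Hole:
Σ = (1) + (1) + (-1) = 1
Area = |Σ|/2 = 0.5.
Net area = 161.5 − 0.5 = 161.

161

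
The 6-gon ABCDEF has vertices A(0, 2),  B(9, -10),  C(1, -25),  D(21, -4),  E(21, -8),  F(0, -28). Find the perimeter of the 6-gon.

124

|AB| = √((9)² + (-12)²) = √225 = 15
|BC| = √((-8)² + (-15)²) = √289 = 17
|CD| = √((20)² + (21)²) = √841 = 29
|DE| = √((0)² + (-4)²) = √16 = 4
|EF| = √((-21)² + (-20)²) = √841 = 29
|FA| = √((0)² + (30)²) = √900 = 30
Perimeter = 15 + 17 + 29 + 4 + 29 + 30 = 124.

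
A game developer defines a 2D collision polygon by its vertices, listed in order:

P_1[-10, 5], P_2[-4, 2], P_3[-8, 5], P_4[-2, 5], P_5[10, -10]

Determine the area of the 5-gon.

57

Apply the surveyor's formula: 2A = Σ (x_i·y_{i+1} − x_{i+1}·y_i), indices taken mod 5.
Σ = (0) + (-4) + (-30) + (-30) + (-50) = -114
Area = |Σ|/2 = 57.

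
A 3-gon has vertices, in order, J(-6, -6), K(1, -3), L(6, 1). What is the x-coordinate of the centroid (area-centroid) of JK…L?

1/3

Apply the surveyor's formula. First the cross-terms c_i = x_i·y_{i+1} − x_{i+1}·y_i:
  24, 19, -30  ⇒  2A = 13, A = 6.5.
Then Σ (x_i + x_{i+1})·c_i = 13, so x̄ = 13 / (6·6.5) = 1/3.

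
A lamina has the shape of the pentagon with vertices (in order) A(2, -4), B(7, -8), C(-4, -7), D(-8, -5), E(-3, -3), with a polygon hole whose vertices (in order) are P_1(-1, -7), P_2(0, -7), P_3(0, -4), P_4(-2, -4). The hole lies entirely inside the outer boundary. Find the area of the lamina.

Outer boundary:
Apply the surveyor's formula: 2A = Σ (x_i·y_{i+1} − x_{i+1}·y_i), indices taken mod 5.
Cross-terms: 12, -81, -36, 9, 18  ⇒  Σ = -78
Area = |Σ|/2 = 39.
Hole:
Apply the shoelace (surveyor's) formula: 2A = Σ (x_i·y_{i+1} − x_{i+1}·y_i), indices taken mod 4.
Σ = (7) + (0) + (-8) + (10) = 9
Area = |Σ|/2 = 4.5.
Net area = 39 − 4.5 = 34.5.

34.5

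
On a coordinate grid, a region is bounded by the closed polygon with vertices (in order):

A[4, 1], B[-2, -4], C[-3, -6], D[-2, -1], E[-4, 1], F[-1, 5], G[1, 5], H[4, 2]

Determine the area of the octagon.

Apply Gauss's area formula: 2A = Σ (x_i·y_{i+1} − x_{i+1}·y_i), indices taken mod 8.
Σ = (-14) + (0) + (-9) + (-6) + (-19) + (-10) + (-18) + (-4) = -80
Area = |Σ|/2 = 40.

40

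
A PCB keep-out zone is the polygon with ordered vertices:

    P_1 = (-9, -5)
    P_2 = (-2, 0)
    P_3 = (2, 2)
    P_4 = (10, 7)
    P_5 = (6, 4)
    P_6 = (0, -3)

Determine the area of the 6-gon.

Apply the shoelace (surveyor's) formula: 2A = Σ (x_i·y_{i+1} − x_{i+1}·y_i), indices taken mod 6.
Σ = (-10) + (-4) + (-6) + (-2) + (-18) + (-27) = -67
Area = |Σ|/2 = 33.5.

33.5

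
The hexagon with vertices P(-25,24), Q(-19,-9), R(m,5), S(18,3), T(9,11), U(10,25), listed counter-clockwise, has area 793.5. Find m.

-5

Write out the shoelace sum; only the two edges meeting at R involve m:
2·Area = [((-19)·5 − m·(-9)) + (m·3 − 18·5)] + 1832
       = 12·m + 1647 = 1587
⇒ m = -5.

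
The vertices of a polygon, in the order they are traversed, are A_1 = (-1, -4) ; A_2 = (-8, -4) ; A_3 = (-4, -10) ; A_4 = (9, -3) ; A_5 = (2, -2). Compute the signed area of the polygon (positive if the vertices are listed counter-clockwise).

58

Σ = (-28) + (64) + (102) + (-12) + (-10) = 116
Signed area = Σ/2 = 58 (positive ⇒ counter-clockwise traversal).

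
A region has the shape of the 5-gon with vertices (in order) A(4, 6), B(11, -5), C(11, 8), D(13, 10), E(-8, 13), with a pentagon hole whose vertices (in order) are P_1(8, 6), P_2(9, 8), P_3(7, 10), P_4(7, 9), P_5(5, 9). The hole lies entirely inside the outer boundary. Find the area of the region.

99.5

Outer boundary:
Σ = (-86) + (143) + (6) + (249) + (-100) = 212
Area = |Σ|/2 = 106.
Hole:
Cross-terms: 10, 34, -7, 18, -42  ⇒  Σ = 13
Area = |Σ|/2 = 6.5.
Net area = 106 − 6.5 = 99.5.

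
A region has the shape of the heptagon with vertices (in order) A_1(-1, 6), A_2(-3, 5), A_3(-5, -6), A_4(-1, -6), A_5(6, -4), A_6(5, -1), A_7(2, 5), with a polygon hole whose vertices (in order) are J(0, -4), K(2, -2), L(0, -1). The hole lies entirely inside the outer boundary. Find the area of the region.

Outer boundary:
Apply the shoelace formula: 2A = Σ (x_i·y_{i+1} − x_{i+1}·y_i), indices taken mod 7.
A_1→A_2: (-1)(5) − (-3)(6) = 13
A_2→A_3: (-3)(-6) − (-5)(5) = 43
A_3→A_4: (-5)(-6) − (-1)(-6) = 24
A_4→A_5: (-1)(-4) − (6)(-6) = 40
A_5→A_6: (6)(-1) − (5)(-4) = 14
A_6→A_7: (5)(5) − (2)(-1) = 27
A_7→A_1: (2)(6) − (-1)(5) = 17
Σ = 178
Area = |Σ|/2 = 89.
Hole:
Cross-terms: 8, -2, 0  ⇒  Σ = 6
Area = |Σ|/2 = 3.
Net area = 89 − 3 = 86.

86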